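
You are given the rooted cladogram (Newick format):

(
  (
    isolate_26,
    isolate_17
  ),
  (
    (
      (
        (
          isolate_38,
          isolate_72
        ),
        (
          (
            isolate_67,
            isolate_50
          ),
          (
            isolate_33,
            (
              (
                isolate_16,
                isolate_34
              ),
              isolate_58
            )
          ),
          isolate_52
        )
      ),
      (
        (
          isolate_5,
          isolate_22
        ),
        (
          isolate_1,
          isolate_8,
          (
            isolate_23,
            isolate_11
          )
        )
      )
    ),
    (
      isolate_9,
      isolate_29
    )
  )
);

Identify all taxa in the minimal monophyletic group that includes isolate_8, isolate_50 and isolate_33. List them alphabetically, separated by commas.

Tracing isolate_8: it sits inside (isolate_1,isolate_8,(isolate_23,isolate_11)).
Tracing isolate_50: it sits inside (isolate_67,isolate_50).
Tracing isolate_33: it sits inside (isolate_33,((isolate_16,isolate_34),isolate_58)).
The smallest clade enclosing all 3 is (((isolate_38,isolate_72),((isolate_67,isolate_50),(isolate_33,((isolate_16,isolate_34),isolate_58)),isolate_52)),((isolate_5,isolate_22),(isolate_1,isolate_8,(isolate_23,isolate_11)))); the answer is its 15 terminal taxa in alphabetical order.

isolate_1, isolate_11, isolate_16, isolate_22, isolate_23, isolate_33, isolate_34, isolate_38, isolate_5, isolate_50, isolate_52, isolate_58, isolate_67, isolate_72, isolate_8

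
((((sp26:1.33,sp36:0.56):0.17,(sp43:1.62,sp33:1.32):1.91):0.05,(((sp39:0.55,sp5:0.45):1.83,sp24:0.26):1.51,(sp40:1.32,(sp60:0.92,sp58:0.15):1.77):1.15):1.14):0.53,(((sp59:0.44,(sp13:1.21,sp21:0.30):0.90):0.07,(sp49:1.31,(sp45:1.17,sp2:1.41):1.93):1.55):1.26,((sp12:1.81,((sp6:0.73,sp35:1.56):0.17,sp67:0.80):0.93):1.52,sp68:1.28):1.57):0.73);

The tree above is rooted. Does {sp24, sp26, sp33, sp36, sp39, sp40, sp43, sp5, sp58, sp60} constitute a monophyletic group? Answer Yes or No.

Yes

The most recent common ancestor of these taxa subtends (((sp26,sp36),(sp43,sp33)),(((sp39,sp5),sp24),(sp40,(sp60,sp58)))).
That clade has exactly 10 tips — every listed taxon and nothing else — so the group is monophyletic.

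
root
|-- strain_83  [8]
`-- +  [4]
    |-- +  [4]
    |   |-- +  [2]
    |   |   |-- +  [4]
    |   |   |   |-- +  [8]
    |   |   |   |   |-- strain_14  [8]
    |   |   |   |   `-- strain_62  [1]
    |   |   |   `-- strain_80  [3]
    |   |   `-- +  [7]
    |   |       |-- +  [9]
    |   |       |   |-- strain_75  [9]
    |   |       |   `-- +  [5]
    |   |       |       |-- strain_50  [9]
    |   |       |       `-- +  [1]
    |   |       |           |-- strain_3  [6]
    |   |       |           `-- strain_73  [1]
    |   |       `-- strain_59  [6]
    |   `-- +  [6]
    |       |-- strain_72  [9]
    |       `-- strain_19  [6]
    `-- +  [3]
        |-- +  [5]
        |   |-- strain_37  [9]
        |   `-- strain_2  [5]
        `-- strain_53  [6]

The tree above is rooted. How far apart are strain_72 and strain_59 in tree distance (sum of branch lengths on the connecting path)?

30

The path runs strain_72 → … → MRCA → … → strain_59; the MRCA is the node subtending ((((strain_14,strain_62),strain_80),((strain_75,(strain_50,(strain_3,strain_73))),strain_59)),(strain_72,strain_19)).
Branch lengths along that path: 9 + 6 + 2 + 7 + 6 = 30.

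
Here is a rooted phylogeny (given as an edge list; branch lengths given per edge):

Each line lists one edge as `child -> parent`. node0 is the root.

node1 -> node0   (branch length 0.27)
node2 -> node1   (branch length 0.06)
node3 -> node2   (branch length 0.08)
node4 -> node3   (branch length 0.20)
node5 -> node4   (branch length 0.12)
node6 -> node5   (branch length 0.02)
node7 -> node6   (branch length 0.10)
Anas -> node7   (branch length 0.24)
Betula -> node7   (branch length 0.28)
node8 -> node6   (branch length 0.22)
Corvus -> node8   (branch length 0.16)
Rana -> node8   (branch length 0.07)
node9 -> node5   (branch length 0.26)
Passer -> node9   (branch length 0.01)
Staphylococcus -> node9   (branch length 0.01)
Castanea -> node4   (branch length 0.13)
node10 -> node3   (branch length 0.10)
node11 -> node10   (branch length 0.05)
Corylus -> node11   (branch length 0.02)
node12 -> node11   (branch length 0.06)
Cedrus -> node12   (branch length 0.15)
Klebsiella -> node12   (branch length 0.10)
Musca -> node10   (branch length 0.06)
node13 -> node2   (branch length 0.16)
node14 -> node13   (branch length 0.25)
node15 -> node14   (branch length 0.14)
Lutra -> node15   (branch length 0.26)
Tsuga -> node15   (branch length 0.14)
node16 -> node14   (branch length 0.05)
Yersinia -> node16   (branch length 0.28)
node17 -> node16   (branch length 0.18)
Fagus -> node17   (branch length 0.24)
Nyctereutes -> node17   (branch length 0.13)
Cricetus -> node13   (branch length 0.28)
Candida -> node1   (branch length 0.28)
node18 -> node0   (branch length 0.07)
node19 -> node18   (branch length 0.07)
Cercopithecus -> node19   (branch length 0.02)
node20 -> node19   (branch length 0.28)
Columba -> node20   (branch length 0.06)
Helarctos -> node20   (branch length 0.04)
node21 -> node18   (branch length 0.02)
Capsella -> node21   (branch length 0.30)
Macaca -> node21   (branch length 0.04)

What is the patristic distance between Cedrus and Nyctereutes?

1.21

The path runs Cedrus → … → MRCA → … → Nyctereutes; the MRCA is the node subtending ((((((Anas,Betula),(Corvus,Rana)),(Passer,Staphylococcus)),Castanea),((Corylus,(Cedrus,Klebsiella)),Musca)),(((Lutra,Tsuga),(Yersinia,(Fagus,Nyctereutes))),Cricetus)).
Branch lengths along that path: 0.15 + 0.06 + 0.05 + 0.10 + 0.08 + 0.16 + 0.25 + 0.05 + 0.18 + 0.13 = 1.21.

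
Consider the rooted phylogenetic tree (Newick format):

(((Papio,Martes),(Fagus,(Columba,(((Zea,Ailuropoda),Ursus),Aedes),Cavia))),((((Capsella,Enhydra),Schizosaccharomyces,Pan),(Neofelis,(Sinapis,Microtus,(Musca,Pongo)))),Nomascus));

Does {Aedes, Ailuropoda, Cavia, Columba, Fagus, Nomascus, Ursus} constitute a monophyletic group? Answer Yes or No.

No

The MRCA of the listed taxa is the root, so the smallest clade containing them is the whole tree.
That clade also contains Capsella, Enhydra, Martes, Microtus, Musca, Neofelis, Pan, Papio, Pongo, Schizosaccharomyces, Sinapis, Zea, which are not in the proposed group, so the group is not monophyletic.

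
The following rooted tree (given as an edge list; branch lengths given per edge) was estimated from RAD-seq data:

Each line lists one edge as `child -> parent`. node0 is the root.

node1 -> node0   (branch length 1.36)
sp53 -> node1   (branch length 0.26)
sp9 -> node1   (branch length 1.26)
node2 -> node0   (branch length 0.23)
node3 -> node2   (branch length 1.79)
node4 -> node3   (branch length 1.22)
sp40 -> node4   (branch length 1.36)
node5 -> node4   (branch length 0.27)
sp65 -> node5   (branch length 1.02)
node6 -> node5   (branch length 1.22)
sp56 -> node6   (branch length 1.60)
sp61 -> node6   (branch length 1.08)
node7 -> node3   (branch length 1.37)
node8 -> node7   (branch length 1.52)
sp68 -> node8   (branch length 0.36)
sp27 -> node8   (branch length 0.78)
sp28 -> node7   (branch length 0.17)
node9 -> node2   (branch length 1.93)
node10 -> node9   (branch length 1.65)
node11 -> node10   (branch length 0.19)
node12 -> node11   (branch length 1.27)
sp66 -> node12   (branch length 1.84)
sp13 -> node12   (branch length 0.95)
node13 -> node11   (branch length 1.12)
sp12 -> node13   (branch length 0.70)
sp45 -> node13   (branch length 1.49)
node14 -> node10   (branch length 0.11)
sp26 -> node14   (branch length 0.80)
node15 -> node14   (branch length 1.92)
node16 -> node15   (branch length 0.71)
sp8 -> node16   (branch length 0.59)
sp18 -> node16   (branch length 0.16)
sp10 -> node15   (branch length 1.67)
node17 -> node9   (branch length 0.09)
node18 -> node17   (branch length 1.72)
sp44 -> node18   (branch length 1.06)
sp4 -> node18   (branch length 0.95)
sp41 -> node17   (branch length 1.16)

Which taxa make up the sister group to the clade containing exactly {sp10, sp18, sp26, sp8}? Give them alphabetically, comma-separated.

sp12, sp13, sp45, sp66

The clade containing exactly {sp10, sp18, sp26, sp8} attaches to the tree at the node subtending (((sp66,sp13),(sp12,sp45)),(sp26,((sp8,sp18),sp10))).
The other lineage descending from that same node — the sister group — is ((sp66,sp13),(sp12,sp45)); its 4 tips in alphabetical order are the answer.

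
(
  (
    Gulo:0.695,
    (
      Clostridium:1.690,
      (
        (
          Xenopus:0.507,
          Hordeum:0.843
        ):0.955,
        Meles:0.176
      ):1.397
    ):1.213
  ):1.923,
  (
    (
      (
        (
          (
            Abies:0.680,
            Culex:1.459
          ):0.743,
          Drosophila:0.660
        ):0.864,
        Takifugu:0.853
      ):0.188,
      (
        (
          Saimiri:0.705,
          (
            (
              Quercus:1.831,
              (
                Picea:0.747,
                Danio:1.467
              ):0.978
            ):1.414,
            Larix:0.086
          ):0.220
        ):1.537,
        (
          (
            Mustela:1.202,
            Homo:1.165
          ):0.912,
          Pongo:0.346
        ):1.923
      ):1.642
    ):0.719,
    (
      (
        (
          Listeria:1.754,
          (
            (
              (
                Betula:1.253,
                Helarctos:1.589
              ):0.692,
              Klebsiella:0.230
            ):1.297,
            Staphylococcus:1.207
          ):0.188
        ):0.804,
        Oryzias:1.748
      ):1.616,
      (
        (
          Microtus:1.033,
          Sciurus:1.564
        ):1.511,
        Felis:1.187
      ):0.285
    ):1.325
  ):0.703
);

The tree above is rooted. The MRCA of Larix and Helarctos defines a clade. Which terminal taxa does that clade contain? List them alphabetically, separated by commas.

Abies, Betula, Culex, Danio, Drosophila, Felis, Helarctos, Homo, Klebsiella, Larix, Listeria, Microtus, Mustela, Oryzias, Picea, Pongo, Quercus, Saimiri, Sciurus, Staphylococcus, Takifugu

Tracing Larix: it sits inside ((Quercus,(Picea,Danio)),Larix).
Tracing Helarctos: it sits inside (Betula,Helarctos).
The smallest clade enclosing both is (((((Abies,Culex),Drosophila),Takifugu),((Saimiri,((Quercus,(Picea,Danio)),Larix)),((Mustela,Homo),Pongo))),(((Listeria,(((Betula,Helarctos),Klebsiella),Staphylococcus)),Oryzias),((Microtus,Sciurus),Felis))); the answer is its 21 terminal taxa in alphabetical order.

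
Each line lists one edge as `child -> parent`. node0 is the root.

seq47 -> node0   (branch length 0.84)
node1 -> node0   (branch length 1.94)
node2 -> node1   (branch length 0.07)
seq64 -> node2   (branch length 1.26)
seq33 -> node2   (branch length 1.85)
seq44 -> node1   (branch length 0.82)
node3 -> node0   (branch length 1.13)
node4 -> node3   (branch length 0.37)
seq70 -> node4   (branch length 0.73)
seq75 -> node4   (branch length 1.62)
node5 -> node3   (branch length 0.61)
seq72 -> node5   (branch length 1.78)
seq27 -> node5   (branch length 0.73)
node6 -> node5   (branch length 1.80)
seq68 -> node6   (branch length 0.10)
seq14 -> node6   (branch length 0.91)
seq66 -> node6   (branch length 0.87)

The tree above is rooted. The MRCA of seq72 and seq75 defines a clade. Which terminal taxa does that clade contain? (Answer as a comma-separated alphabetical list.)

seq14, seq27, seq66, seq68, seq70, seq72, seq75

Tracing seq72: it sits inside (seq72,seq27,(seq68,seq14,seq66)).
Tracing seq75: it sits inside (seq70,seq75).
The smallest clade enclosing both is ((seq70,seq75),(seq72,seq27,(seq68,seq14,seq66))); the answer is its 7 terminal taxa in alphabetical order.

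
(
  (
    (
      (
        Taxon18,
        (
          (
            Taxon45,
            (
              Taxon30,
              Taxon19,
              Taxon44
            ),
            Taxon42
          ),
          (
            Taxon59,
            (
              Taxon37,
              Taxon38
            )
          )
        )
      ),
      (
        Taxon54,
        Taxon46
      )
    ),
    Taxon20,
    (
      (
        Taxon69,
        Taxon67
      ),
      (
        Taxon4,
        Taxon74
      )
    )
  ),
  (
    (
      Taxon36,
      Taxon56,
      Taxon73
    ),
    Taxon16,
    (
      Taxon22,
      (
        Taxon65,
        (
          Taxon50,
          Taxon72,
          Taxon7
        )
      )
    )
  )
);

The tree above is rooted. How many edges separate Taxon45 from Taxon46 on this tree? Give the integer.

The MRCA of Taxon45 and Taxon46 is the node subtending ((Taxon18,((Taxon45,(Taxon30,Taxon19,Taxon44),Taxon42),(Taxon59,(Taxon37,Taxon38)))),(Taxon54,Taxon46)).
From Taxon45 up to that node: 4 branches. From Taxon46 up to the same node: 2 branches. Total: 4 + 2 = 6.

6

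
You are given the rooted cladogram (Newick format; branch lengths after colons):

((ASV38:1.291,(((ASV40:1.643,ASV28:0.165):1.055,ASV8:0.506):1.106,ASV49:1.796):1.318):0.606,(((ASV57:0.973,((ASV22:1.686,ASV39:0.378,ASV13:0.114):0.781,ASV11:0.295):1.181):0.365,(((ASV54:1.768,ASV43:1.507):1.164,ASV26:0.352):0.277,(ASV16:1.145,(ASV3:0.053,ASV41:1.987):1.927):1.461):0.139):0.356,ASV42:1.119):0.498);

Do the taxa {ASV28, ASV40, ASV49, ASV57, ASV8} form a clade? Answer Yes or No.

No

The MRCA of the listed taxa is the root, so the smallest clade containing them is the whole tree.
That clade also contains ASV11, ASV13, ASV16, ASV22, ASV26, ASV3, ASV38, ASV39, ASV41, ASV42, ASV43, ASV54, which are not in the proposed group, so the group is not monophyletic.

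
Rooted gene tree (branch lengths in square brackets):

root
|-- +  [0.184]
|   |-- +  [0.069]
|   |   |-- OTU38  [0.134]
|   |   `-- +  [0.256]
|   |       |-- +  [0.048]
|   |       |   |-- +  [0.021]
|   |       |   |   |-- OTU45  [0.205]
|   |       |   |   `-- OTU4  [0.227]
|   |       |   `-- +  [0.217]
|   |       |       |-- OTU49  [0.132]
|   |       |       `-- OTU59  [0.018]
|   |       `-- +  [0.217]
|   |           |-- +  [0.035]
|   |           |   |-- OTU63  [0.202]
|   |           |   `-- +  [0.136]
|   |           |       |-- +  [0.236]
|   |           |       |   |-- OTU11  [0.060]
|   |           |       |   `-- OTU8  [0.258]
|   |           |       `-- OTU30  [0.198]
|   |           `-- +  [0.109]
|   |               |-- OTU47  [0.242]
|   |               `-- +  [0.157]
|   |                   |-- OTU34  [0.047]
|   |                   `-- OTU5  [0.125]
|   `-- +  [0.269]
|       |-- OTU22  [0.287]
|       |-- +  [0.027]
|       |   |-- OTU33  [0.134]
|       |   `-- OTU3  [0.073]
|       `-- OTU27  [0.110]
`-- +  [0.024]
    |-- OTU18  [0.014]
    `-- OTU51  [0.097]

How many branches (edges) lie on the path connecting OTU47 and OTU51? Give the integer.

8

The MRCA of OTU47 and OTU51 is the root of the tree.
From OTU47 up to that node: 6 branches. From OTU51 up to the same node: 2 branches. Total: 6 + 2 = 8.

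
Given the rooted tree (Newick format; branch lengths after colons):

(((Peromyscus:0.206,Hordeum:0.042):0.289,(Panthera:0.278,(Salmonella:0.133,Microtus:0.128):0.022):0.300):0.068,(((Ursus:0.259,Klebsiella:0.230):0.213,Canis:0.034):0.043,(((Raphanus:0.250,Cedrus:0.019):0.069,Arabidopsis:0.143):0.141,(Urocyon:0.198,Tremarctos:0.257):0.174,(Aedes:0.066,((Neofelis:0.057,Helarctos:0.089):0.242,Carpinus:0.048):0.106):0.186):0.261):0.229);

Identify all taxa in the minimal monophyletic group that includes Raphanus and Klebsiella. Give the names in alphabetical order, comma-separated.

Aedes, Arabidopsis, Canis, Carpinus, Cedrus, Helarctos, Klebsiella, Neofelis, Raphanus, Tremarctos, Urocyon, Ursus

Tracing Raphanus: it sits inside (Raphanus,Cedrus).
Tracing Klebsiella: it sits inside (Ursus,Klebsiella).
The smallest clade enclosing both is (((Ursus,Klebsiella),Canis),(((Raphanus,Cedrus),Arabidopsis),(Urocyon,Tremarctos),(Aedes,((Neofelis,Helarctos),Carpinus)))); the answer is its 12 terminal taxa in alphabetical order.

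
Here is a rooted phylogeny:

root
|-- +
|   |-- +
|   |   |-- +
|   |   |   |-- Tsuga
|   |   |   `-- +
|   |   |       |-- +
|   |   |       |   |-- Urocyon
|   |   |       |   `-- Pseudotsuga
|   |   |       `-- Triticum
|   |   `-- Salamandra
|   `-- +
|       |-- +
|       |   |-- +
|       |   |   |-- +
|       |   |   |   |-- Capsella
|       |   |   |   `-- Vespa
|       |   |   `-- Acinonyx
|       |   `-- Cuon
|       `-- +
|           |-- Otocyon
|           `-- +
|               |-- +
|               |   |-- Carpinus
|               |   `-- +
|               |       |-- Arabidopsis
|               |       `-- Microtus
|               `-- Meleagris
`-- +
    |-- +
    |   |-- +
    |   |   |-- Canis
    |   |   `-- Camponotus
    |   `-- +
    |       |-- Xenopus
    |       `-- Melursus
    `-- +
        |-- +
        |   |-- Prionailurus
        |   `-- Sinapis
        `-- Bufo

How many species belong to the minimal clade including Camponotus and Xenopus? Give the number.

4

The MRCA of Camponotus and Xenopus is the node subtending ((Canis,Camponotus),(Xenopus,Melursus)).
That clade contains 4 terminal taxa: Camponotus, Canis, Melursus, Xenopus.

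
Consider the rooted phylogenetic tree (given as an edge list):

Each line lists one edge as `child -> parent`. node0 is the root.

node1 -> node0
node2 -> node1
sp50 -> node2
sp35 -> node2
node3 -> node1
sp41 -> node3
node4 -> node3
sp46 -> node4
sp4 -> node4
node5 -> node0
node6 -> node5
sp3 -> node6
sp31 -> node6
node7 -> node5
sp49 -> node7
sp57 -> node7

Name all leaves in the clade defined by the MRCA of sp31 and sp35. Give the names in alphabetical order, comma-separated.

sp3, sp31, sp35, sp4, sp41, sp46, sp49, sp50, sp57

Tracing sp31: it sits inside (sp3,sp31).
Tracing sp35: it sits inside (sp50,sp35).
The smallest clade enclosing both is the whole tree (their MRCA is the root), so the answer is all 9 tips in alphabetical order.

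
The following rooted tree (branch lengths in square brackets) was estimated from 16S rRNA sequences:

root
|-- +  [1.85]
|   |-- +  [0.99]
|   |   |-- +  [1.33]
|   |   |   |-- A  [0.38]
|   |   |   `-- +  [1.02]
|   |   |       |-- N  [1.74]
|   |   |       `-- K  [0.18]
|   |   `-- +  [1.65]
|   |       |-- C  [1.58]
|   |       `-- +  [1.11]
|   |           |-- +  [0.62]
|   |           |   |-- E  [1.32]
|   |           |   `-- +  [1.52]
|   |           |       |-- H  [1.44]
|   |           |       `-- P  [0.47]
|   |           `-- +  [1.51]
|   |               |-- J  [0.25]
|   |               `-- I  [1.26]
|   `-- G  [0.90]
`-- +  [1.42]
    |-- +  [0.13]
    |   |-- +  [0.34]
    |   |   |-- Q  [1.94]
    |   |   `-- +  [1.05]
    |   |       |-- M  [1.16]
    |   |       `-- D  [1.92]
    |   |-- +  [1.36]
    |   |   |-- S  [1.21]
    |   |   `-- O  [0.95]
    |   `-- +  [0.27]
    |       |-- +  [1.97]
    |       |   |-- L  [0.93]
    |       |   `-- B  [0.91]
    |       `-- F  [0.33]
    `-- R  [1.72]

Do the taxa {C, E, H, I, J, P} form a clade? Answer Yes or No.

The most recent common ancestor of these taxa subtends (C,((E,(H,P)),(J,I))).
That clade has exactly 6 tips — every listed taxon and nothing else — so the group is monophyletic.

Yes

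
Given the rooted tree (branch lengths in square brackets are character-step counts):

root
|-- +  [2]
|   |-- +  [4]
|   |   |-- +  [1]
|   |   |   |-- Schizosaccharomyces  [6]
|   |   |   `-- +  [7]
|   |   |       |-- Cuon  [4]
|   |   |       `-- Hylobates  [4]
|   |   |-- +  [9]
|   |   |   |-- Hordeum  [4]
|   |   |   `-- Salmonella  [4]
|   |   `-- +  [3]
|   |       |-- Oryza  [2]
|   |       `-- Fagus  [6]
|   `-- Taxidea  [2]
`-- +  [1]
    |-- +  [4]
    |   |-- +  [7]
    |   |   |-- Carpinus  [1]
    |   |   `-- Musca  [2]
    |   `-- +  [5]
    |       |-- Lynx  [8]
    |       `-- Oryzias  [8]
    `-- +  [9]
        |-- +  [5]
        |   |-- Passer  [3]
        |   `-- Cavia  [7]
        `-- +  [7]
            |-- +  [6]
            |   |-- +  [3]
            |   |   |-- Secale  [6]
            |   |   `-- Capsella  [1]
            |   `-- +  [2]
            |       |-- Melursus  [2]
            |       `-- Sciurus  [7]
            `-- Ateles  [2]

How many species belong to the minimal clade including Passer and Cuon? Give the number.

The MRCA of Passer and Cuon is the root, so the clade is the entire tree.
That clade contains 19 terminal taxa: Ateles, Capsella, Carpinus, Cavia, Cuon, Fagus, Hordeum, Hylobates, Lynx, Melursus, Musca, Oryza, Oryzias, Passer, Salmonella, Schizosaccharomyces, Sciurus, Secale, Taxidea.

19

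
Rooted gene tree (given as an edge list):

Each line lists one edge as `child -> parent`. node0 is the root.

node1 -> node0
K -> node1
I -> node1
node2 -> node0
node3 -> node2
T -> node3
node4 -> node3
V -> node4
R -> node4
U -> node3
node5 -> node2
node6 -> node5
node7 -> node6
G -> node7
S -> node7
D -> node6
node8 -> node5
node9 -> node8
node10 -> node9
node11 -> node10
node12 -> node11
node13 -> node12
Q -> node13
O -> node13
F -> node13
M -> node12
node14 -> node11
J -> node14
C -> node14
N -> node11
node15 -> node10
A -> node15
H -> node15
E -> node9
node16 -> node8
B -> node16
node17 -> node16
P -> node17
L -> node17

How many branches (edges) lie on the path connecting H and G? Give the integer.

8

The MRCA of H and G is the node subtending (((G,S),D),((((((Q,O,F),M),(J,C),N),(A,H)),E),(B,(P,L)))).
From H up to that node: 5 branches. From G up to the same node: 3 branches. Total: 5 + 3 = 8.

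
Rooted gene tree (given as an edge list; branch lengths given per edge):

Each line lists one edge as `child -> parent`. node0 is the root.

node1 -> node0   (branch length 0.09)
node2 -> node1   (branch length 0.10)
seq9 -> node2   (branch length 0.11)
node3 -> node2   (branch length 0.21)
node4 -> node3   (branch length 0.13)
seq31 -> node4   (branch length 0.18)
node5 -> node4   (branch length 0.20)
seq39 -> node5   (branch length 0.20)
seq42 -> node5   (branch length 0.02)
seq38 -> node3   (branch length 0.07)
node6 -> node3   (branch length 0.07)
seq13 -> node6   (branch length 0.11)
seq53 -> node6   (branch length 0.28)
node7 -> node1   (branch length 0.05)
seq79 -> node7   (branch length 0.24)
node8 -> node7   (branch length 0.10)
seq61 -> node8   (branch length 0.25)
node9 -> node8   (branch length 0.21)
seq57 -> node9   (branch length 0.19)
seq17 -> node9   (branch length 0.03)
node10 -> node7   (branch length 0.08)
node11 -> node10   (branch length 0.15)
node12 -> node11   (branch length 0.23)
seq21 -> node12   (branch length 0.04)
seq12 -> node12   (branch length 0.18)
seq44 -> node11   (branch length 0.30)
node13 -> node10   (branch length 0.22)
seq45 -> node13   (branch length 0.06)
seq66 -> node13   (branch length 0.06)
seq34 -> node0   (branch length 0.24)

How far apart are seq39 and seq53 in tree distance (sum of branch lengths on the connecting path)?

0.88

The path runs seq39 → … → MRCA → … → seq53; the MRCA is the node subtending ((seq31,(seq39,seq42)),seq38,(seq13,seq53)).
Branch lengths along that path: 0.20 + 0.20 + 0.13 + 0.07 + 0.28 = 0.88.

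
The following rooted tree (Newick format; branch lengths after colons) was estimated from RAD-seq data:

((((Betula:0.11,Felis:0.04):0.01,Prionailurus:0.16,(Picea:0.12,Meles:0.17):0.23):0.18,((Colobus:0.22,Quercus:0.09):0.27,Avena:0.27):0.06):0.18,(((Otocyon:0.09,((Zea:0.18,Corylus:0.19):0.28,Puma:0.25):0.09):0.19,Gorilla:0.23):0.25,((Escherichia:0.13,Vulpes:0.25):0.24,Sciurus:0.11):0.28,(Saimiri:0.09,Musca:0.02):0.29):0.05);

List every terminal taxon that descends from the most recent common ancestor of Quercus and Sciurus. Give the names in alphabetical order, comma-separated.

Avena, Betula, Colobus, Corylus, Escherichia, Felis, Gorilla, Meles, Musca, Otocyon, Picea, Prionailurus, Puma, Quercus, Saimiri, Sciurus, Vulpes, Zea

Tracing Quercus: it sits inside (Colobus,Quercus).
Tracing Sciurus: it sits inside ((Escherichia,Vulpes),Sciurus).
The smallest clade enclosing both is the whole tree (their MRCA is the root), so the answer is all 18 tips in alphabetical order.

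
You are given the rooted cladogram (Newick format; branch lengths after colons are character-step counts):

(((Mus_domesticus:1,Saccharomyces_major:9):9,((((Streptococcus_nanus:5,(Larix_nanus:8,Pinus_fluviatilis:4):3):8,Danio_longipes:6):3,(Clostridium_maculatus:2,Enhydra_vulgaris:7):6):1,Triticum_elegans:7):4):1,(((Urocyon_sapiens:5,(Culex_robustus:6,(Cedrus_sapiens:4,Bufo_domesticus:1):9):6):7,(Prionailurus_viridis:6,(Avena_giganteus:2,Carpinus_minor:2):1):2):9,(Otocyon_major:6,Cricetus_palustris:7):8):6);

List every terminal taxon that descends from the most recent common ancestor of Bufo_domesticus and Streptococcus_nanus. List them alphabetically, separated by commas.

Tracing Bufo_domesticus: it sits inside (Cedrus_sapiens,Bufo_domesticus).
Tracing Streptococcus_nanus: it sits inside (Streptococcus_nanus,(Larix_nanus,Pinus_fluviatilis)).
The smallest clade enclosing both is the whole tree (their MRCA is the root), so the answer is all 18 tips in alphabetical order.

Avena_giganteus, Bufo_domesticus, Carpinus_minor, Cedrus_sapiens, Clostridium_maculatus, Cricetus_palustris, Culex_robustus, Danio_longipes, Enhydra_vulgaris, Larix_nanus, Mus_domesticus, Otocyon_major, Pinus_fluviatilis, Prionailurus_viridis, Saccharomyces_major, Streptococcus_nanus, Triticum_elegans, Urocyon_sapiens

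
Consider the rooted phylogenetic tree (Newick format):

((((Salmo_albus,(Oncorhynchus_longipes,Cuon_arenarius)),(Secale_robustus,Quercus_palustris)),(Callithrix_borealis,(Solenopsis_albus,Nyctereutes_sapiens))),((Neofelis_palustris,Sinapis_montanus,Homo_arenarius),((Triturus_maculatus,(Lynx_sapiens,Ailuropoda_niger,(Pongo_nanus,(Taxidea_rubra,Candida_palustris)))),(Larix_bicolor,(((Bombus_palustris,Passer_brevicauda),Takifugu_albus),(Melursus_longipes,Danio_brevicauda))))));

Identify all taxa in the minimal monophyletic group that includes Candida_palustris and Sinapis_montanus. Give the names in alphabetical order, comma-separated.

Ailuropoda_niger, Bombus_palustris, Candida_palustris, Danio_brevicauda, Homo_arenarius, Larix_bicolor, Lynx_sapiens, Melursus_longipes, Neofelis_palustris, Passer_brevicauda, Pongo_nanus, Sinapis_montanus, Takifugu_albus, Taxidea_rubra, Triturus_maculatus

Tracing Candida_palustris: it sits inside (Taxidea_rubra,Candida_palustris).
Tracing Sinapis_montanus: it sits inside (Neofelis_palustris,Sinapis_montanus,Homo_arenarius).
The smallest clade enclosing both is ((Neofelis_palustris,Sinapis_montanus,Homo_arenarius),((Triturus_maculatus,(Lynx_sapiens,Ailuropoda_niger,(Pongo_nanus,(Taxidea_rubra,Candida_palustris)))),(Larix_bicolor,(((Bombus_palustris,Passer_brevicauda),Takifugu_albus),(Melursus_longipes,Danio_brevicauda))))); the answer is its 15 terminal taxa in alphabetical order.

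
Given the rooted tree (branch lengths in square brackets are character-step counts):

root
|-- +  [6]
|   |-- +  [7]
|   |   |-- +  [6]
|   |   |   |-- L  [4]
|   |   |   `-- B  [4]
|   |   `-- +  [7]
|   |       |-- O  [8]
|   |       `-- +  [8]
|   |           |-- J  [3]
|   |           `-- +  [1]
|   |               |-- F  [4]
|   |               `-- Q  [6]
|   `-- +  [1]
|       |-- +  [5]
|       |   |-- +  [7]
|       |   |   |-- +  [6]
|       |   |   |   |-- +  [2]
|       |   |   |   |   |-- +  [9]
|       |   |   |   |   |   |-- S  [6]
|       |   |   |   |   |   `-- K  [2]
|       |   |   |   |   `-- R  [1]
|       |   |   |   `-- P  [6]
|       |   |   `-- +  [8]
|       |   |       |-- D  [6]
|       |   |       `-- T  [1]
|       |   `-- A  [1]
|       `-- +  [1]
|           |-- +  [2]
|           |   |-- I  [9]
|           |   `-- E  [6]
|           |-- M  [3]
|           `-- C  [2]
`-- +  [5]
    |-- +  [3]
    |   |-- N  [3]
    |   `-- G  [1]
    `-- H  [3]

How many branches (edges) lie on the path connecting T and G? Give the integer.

The MRCA of T and G is the root of the tree.
From T up to that node: 6 branches. From G up to the same node: 3 branches. Total: 6 + 3 = 9.

9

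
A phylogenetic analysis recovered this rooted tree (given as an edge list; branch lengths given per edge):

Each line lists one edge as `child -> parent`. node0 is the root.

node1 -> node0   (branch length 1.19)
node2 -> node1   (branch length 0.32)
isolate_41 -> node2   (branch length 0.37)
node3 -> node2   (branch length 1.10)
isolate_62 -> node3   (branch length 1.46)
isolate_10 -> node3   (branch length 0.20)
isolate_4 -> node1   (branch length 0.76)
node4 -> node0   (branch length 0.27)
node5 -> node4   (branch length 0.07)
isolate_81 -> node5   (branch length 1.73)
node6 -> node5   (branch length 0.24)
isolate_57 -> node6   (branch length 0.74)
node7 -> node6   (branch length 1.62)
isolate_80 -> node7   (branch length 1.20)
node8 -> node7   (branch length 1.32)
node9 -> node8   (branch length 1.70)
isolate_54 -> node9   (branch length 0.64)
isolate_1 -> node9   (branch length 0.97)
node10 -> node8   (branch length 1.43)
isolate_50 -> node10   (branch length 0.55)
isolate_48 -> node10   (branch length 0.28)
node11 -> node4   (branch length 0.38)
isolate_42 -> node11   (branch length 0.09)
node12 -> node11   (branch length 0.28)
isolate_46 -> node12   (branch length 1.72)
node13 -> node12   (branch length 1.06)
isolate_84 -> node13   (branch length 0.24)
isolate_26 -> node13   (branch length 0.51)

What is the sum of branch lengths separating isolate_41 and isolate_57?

3.20

The path runs isolate_41 → … → MRCA → … → isolate_57; the MRCA is the root of the tree.
Branch lengths along that path: 0.37 + 0.32 + 1.19 + 0.27 + 0.07 + 0.24 + 0.74 = 3.20.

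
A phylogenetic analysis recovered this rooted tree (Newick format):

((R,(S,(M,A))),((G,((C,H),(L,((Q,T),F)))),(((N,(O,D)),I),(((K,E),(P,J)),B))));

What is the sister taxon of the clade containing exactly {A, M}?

S

The clade containing exactly {A, M} attaches to the tree at the node subtending (S,(M,A)).
The other lineage descending from that same node — the sister group — is the single tip S.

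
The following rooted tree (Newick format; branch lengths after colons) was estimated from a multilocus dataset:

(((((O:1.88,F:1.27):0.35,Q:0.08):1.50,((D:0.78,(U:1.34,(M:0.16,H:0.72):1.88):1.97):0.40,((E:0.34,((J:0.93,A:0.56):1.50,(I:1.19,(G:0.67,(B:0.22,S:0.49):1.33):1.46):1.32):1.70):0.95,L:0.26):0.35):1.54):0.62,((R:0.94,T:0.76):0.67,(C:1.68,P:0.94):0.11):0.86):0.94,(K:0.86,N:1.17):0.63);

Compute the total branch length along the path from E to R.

6.27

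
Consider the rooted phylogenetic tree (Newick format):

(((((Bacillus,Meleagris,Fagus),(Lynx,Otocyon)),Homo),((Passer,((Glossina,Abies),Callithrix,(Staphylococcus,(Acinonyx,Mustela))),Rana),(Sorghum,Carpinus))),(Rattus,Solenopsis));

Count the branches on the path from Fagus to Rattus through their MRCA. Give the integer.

7

The MRCA of Fagus and Rattus is the root of the tree.
From Fagus up to that node: 5 branches. From Rattus up to the same node: 2 branches. Total: 5 + 2 = 7.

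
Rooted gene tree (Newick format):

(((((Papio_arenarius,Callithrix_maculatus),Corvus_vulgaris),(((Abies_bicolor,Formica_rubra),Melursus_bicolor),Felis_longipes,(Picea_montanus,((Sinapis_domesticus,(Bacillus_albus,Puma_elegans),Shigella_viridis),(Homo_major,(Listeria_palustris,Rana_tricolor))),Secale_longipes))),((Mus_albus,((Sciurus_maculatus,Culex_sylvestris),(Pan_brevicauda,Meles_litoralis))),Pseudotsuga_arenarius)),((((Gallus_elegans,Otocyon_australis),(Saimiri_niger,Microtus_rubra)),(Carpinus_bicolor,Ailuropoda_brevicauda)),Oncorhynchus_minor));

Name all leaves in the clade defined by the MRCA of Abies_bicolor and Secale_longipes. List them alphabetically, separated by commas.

Abies_bicolor, Bacillus_albus, Felis_longipes, Formica_rubra, Homo_major, Listeria_palustris, Melursus_bicolor, Picea_montanus, Puma_elegans, Rana_tricolor, Secale_longipes, Shigella_viridis, Sinapis_domesticus

Tracing Abies_bicolor: it sits inside (Abies_bicolor,Formica_rubra).
Tracing Secale_longipes: it sits inside (Picea_montanus,((Sinapis_domesticus,(Bacillus_albus,Puma_elegans),Shigella_viridis),(Homo_major,(Listeria_palustris,Rana_tricolor))),Secale_longipes).
The smallest clade enclosing both is (((Abies_bicolor,Formica_rubra),Melursus_bicolor),Felis_longipes,(Picea_montanus,((Sinapis_domesticus,(Bacillus_albus,Puma_elegans),Shigella_viridis),(Homo_major,(Listeria_palustris,Rana_tricolor))),Secale_longipes)); the answer is its 13 terminal taxa in alphabetical order.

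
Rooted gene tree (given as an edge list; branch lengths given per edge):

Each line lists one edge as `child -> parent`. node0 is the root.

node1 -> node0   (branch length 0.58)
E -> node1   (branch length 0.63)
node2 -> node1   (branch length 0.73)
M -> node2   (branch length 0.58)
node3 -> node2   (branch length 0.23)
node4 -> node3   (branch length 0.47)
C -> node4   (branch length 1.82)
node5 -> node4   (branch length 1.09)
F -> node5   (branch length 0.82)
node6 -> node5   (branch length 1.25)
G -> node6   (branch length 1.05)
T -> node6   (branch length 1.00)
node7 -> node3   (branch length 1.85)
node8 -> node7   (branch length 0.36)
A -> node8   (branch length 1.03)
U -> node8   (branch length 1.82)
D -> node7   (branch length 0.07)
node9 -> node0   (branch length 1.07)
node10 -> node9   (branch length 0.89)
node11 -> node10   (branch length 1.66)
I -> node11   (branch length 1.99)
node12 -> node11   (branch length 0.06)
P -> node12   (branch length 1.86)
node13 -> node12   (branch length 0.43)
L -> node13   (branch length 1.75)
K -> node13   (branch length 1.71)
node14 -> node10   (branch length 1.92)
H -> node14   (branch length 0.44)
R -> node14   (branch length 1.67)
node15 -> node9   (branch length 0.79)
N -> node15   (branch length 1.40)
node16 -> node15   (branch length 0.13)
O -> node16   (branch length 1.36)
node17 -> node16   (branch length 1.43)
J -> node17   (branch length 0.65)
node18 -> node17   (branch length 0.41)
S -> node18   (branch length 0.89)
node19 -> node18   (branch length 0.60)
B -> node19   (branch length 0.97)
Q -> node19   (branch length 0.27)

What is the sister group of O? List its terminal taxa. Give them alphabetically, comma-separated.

O attaches to the tree at the node subtending (O,(J,(S,(B,Q)))).
The other lineage descending from that same node — the sister group — is (J,(S,(B,Q))); its 4 tips in alphabetical order are the answer.

B, J, Q, S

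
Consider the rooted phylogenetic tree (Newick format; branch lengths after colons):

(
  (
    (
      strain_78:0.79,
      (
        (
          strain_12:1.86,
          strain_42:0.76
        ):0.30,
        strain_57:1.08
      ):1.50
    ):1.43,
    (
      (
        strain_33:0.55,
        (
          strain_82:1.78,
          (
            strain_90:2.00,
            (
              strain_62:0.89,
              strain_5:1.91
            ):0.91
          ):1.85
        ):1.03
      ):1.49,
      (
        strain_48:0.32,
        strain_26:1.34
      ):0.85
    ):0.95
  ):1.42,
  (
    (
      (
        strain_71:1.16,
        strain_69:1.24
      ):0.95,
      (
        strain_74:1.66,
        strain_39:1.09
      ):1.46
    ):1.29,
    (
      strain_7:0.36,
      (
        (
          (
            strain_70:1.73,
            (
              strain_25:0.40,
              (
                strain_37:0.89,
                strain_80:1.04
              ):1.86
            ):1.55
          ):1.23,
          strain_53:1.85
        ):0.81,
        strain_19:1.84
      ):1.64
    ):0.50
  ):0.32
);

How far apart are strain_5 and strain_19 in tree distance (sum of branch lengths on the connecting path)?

The path runs strain_5 → … → MRCA → … → strain_19; the MRCA is the root of the tree.
Branch lengths along that path: 1.91 + 0.91 + 1.85 + 1.03 + 1.49 + 0.95 + 1.42 + 0.32 + 0.50 + 1.64 + 1.84 = 13.86.

13.86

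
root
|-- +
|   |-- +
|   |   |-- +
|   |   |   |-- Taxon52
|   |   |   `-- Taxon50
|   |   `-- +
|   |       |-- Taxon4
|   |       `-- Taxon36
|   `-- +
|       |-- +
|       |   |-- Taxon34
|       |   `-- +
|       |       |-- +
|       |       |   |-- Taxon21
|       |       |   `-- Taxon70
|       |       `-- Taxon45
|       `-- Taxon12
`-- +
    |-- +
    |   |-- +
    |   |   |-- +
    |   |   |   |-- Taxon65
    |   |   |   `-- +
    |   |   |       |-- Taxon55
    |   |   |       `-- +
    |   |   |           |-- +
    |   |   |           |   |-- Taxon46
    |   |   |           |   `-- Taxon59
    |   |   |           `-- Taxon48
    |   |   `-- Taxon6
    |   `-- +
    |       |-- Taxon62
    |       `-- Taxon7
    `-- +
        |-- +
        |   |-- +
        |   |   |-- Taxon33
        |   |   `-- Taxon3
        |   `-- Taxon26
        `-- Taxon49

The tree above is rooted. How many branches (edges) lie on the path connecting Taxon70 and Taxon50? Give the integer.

8

The MRCA of Taxon70 and Taxon50 is the node subtending (((Taxon52,Taxon50),(Taxon4,Taxon36)),((Taxon34,((Taxon21,Taxon70),Taxon45)),Taxon12)).
From Taxon70 up to that node: 5 branches. From Taxon50 up to the same node: 3 branches. Total: 5 + 3 = 8.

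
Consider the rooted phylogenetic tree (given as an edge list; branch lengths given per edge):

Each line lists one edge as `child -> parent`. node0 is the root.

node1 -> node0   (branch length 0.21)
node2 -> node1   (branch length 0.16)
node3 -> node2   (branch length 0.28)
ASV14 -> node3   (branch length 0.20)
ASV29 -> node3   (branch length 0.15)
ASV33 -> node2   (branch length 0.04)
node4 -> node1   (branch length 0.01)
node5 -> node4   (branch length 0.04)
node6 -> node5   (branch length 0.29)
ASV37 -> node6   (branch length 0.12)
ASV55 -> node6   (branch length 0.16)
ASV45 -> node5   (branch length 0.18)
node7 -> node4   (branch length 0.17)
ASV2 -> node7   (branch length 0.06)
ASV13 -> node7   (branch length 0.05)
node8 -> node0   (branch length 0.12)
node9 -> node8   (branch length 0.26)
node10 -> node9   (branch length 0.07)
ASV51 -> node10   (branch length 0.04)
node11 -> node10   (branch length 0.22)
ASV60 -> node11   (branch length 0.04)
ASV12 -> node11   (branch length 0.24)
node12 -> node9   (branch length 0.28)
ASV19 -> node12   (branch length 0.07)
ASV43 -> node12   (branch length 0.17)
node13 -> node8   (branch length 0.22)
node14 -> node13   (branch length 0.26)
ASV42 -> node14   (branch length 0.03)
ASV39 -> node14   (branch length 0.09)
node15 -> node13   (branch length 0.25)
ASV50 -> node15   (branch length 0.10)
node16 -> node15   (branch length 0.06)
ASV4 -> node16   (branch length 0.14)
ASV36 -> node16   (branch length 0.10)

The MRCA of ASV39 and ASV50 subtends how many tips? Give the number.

The MRCA of ASV39 and ASV50 is the node subtending ((ASV42,ASV39),(ASV50,(ASV4,ASV36))).
That clade contains 5 terminal taxa: ASV36, ASV39, ASV4, ASV42, ASV50.

5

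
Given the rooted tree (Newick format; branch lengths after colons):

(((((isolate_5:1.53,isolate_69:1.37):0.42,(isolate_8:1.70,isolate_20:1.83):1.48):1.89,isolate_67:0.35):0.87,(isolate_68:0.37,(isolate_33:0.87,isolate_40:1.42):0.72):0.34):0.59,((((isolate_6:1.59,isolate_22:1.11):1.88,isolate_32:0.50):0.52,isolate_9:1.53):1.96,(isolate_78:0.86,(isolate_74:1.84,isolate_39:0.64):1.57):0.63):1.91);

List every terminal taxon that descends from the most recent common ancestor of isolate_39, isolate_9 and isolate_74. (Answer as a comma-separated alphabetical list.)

Tracing isolate_39: it sits inside (isolate_74,isolate_39).
Tracing isolate_9: it sits inside (((isolate_6,isolate_22),isolate_32),isolate_9).
Tracing isolate_74: it sits inside (isolate_74,isolate_39).
The smallest clade enclosing all 3 is ((((isolate_6,isolate_22),isolate_32),isolate_9),(isolate_78,(isolate_74,isolate_39))); the answer is its 7 terminal taxa in alphabetical order.

isolate_22, isolate_32, isolate_39, isolate_6, isolate_74, isolate_78, isolate_9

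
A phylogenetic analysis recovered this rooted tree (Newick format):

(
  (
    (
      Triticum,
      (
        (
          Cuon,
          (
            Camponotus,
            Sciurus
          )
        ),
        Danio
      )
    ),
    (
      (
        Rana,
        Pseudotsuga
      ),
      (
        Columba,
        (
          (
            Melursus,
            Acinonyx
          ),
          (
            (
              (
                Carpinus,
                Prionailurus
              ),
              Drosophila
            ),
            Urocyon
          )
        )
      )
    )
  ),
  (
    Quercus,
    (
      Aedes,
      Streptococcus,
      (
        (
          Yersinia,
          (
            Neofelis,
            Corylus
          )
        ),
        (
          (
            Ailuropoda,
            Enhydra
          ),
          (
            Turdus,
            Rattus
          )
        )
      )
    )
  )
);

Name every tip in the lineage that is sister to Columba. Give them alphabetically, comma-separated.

Acinonyx, Carpinus, Drosophila, Melursus, Prionailurus, Urocyon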